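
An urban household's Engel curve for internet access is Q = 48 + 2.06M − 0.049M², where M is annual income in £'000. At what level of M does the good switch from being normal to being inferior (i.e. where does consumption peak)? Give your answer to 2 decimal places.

21.02

dQ/dM = 2.06 − 0.098M.
The good is inferior where dQ/dM < 0. Setting dQ/dM = 0 gives M = 2.06 / 0.098 = 21.02.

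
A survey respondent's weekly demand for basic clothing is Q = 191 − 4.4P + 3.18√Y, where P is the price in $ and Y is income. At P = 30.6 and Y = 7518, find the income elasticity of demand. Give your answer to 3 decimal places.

0.415

At P = 30.6, Y = 7518: Q = 332.086.
Holding P constant, ∂Q/∂Y = 3.18/(2√Y) = 0.0183377.
η_Y = (∂Q/∂Y)·(Y/Q) = 0.0183377 × (7518/332.086) = 0.415.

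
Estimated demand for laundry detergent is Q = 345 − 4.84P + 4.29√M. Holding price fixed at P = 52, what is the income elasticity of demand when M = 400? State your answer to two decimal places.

0.24

At P = 52, M = 400: Q = 179.120.
Holding P constant, ∂Q/∂M = 4.29/(2√M) = 0.10725.
η_M = (∂Q/∂M)·(M/Q) = 0.10725 × (400/179.120) = 0.24.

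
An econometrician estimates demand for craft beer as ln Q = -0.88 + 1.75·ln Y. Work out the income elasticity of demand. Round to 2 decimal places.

1.75

In a log-linear demand, the coefficient on ln Y is the income elasticity.
So η = 1.75.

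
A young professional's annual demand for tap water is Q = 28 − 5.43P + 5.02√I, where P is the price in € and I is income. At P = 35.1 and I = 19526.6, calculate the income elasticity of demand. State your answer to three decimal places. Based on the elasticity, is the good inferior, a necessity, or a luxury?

At P = 35.1, I = 19526.6: Q = 538.890.
Holding P constant, ∂Q/∂I = 5.02/(2√I) = 0.0179622.
η_I = (∂Q/∂I)·(I/Q) = 0.0179622 × (19526.6/538.890) = 0.651.
Since 0 < η < 1, this is a necessity.

0.651 (necessity)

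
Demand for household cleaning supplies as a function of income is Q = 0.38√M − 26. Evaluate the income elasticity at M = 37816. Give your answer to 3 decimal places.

0.771

At M = 37816: Q = 47.896.
dQ/dM = 0.38/(2√M) = 0.000977048 at this income.
η = (dQ/dM)·(M/Q) = 0.000977048 × (37816/47.896) = 0.771.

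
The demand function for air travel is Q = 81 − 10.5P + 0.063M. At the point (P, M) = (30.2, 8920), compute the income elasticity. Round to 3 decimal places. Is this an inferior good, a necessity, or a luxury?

1.725 (luxury)

At P = 30.2, M = 8920: Q = 325.860.
Holding P constant, ∂Q/∂M = 0.063.
η_M = (∂Q/∂M)·(M/Q) = 0.063 × (8920/325.860) = 1.725.
Since η > 1, this is a luxury.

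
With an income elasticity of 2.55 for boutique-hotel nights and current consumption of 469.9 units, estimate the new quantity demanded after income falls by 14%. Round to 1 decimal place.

%ΔQ ≈ η × %ΔI = 2.55 × (-14%) = -35.7%.
New Q ≈ 469.9 × (1 − 0.357) = 302.1.

302.1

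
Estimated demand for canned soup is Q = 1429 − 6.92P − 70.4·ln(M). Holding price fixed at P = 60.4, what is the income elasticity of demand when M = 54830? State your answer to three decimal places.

At P = 60.4, M = 54830: Q = 242.828.
Holding P constant, ∂Q/∂M = -70.4/M = -0.00128397.
η_M = (∂Q/∂M)·(M/Q) = -0.00128397 × (54830/242.828) = -0.290.

-0.290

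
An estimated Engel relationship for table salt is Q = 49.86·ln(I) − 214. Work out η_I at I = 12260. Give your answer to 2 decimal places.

At I = 12260: Q = 255.387.
dQ/dI = 49.86/I = 0.00406688 at this income.
η = (dQ/dI)·(I/Q) = 0.00406688 × (12260/255.387) = 0.20.

0.20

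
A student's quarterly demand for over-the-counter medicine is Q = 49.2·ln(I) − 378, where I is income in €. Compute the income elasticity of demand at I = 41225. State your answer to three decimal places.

0.340

At I = 41225: Q = 144.839.
dQ/dI = 49.2/I = 0.00119345 at this income.
η = (dQ/dI)·(I/Q) = 0.00119345 × (41225/144.839) = 0.340.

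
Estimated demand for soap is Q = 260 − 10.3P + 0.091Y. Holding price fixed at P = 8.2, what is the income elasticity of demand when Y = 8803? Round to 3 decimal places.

At P = 8.2, Y = 8803: Q = 976.613.
Holding P constant, ∂Q/∂Y = 0.091.
η_Y = (∂Q/∂Y)·(Y/Q) = 0.091 × (8803/976.613) = 0.820.

0.820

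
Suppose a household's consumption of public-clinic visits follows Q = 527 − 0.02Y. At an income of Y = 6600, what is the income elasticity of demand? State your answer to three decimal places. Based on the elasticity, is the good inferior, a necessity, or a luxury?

-0.334 (inferior good)

At Y = 6600: Q = 395.000.
dQ/dY = −0.02.
η = (dQ/dY)·(Y/Q) = -0.02 × (6600/395.000) = -0.334.
Since η < 0, the good is an inferior good.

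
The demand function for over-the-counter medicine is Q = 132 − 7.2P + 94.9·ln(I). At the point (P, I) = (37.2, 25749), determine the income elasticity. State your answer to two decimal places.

0.11

At P = 37.2, I = 25749: Q = 827.979.
Holding P constant, ∂Q/∂I = 94.9/I = 0.00368558.
η_I = (∂Q/∂I)·(I/Q) = 0.00368558 × (25749/827.979) = 0.11.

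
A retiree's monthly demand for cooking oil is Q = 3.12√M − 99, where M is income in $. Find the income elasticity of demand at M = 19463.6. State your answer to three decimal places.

At M = 19463.6: Q = 336.277.
dQ/dM = 3.12/(2√M) = 0.0111818 at this income.
η = (dQ/dM)·(M/Q) = 0.0111818 × (19463.6/336.277) = 0.647.

0.647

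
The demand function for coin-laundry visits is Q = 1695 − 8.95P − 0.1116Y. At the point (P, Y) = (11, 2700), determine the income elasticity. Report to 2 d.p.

-0.23

At P = 11, Y = 2700: Q = 1295.230.
Holding P constant, ∂Q/∂Y = −0.1116.
η_Y = (∂Q/∂Y)·(Y/Q) = -0.1116 × (2700/1295.230) = -0.23.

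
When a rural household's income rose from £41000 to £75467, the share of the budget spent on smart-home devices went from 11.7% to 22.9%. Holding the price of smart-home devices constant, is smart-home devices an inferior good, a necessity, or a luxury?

luxury

The budget share rises as income rises, so η > 1.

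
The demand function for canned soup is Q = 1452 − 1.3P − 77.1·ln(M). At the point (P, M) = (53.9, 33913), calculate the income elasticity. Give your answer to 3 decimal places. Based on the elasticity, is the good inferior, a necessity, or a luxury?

-0.133 (inferior good)

At P = 53.9, M = 33913: Q = 577.657.
Holding P constant, ∂Q/∂M = -77.1/M = -0.00227346.
η_M = (∂Q/∂M)·(M/Q) = -0.00227346 × (33913/577.657) = -0.133.
Since η < 0, this is an inferior good.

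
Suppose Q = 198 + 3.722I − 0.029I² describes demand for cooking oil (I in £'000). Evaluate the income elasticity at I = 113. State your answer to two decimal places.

At I = 113: Q = 248.2850.
dQ/dI = 3.722 − 0.058I = -2.83200.
η = (dQ/dI)·(I/Q) = -2.83200 × (113/248.2850) = -1.29.

-1.29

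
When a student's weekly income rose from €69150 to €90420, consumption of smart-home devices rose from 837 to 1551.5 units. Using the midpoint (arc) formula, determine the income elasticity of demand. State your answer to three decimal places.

ΔQ = 1551.5 − 837 = 714.5; midpoint Q̄ = (837 + 1551.5)/2 = 1194.25.
ΔI = 90420 − 69150 = 21270; midpoint Ī = (69150 + 90420)/2 = 79785.
η = (ΔQ/Q̄) ÷ (ΔI/Ī) = (714.5/1194.25) ÷ (21270/79785) = 2.244.

2.244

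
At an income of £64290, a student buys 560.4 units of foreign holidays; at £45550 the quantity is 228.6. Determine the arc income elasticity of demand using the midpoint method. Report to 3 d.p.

ΔQ = 228.6 − 560.4 = -331.8; midpoint Q̄ = (560.4 + 228.6)/2 = 394.5.
ΔI = 45550 − 64290 = -18740; midpoint Ī = (64290 + 45550)/2 = 54920.
η = (ΔQ/Q̄) ÷ (ΔI/Ī) = (-331.8/394.5) ÷ (-18740/54920) = 2.465.

2.465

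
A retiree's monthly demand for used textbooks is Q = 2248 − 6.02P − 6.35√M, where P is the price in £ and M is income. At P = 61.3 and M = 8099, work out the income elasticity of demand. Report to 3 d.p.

At P = 61.3, M = 8099: Q = 1307.509.
Holding P constant, ∂Q/∂M = -6.35/(2√M) = -0.03528.
η_M = (∂Q/∂M)·(M/Q) = -0.03528 × (8099/1307.509) = -0.219.

-0.219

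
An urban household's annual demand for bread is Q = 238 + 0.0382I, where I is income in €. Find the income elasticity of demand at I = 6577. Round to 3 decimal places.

0.514

At I = 6577: Q = 489.241.
dQ/dI = 0.0382.
η = (dQ/dI)·(I/Q) = 0.0382 × (6577/489.241) = 0.514.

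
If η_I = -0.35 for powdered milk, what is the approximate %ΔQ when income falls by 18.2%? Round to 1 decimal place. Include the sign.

6.4%

%ΔQ ≈ η × %ΔI = -0.35 × (-18.2%) = 6.4%.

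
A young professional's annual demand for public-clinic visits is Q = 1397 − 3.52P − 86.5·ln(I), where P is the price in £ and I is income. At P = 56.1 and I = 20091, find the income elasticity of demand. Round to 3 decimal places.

At P = 56.1, I = 20091: Q = 342.484.
Holding P constant, ∂Q/∂I = -86.5/I = -0.00430541.
η_I = (∂Q/∂I)·(I/Q) = -0.00430541 × (20091/342.484) = -0.253.

-0.253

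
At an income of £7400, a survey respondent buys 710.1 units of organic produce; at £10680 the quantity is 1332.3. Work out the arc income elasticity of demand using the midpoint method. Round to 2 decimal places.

ΔQ = 1332.3 − 710.1 = 622.2; midpoint Q̄ = (710.1 + 1332.3)/2 = 1021.2.
ΔI = 10680 − 7400 = 3280; midpoint Ī = (7400 + 10680)/2 = 9040.
η = (ΔQ/Q̄) ÷ (ΔI/Ī) = (622.2/1021.2) ÷ (3280/9040) = 1.68.

1.68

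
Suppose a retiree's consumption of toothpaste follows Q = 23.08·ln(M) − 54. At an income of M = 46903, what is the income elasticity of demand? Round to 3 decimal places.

At M = 46903: Q = 194.245.
dQ/dM = 23.08/M = 0.000492079 at this income.
η = (dQ/dM)·(M/Q) = 0.000492079 × (46903/194.245) = 0.119.

0.119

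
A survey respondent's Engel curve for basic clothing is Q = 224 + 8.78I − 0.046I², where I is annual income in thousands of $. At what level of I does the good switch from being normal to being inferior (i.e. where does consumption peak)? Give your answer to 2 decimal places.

95.43

dQ/dI = 8.78 − 0.092I.
The good is inferior where dQ/dI < 0. Setting dQ/dI = 0 gives I = 8.78 / 0.092 = 95.43.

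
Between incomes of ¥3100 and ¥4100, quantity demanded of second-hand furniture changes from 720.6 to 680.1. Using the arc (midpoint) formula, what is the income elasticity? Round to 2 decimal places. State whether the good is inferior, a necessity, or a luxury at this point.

ΔQ = 680.1 − 720.6 = -40.5; midpoint Q̄ = (720.6 + 680.1)/2 = 700.35.
ΔI = 4100 − 3100 = 1000; midpoint Ī = (3100 + 4100)/2 = 3600.
η = (ΔQ/Q̄) ÷ (ΔI/Ī) = (-40.5/700.35) ÷ (1000/3600) = -0.21.
η < 0 ⇒ inferior good.

-0.21 (inferior good)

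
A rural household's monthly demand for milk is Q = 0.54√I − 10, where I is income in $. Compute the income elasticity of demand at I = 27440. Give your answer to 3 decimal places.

0.563

At I = 27440: Q = 79.451.
dQ/dI = 0.54/(2√I) = 0.00162994 at this income.
η = (dQ/dI)·(I/Q) = 0.00162994 × (27440/79.451) = 0.563.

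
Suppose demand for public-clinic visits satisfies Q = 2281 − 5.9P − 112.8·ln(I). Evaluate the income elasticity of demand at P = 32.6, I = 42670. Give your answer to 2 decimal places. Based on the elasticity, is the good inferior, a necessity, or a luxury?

At P = 32.6, I = 42670: Q = 886.071.
Holding P constant, ∂Q/∂I = -112.8/I = -0.00264354.
η_I = (∂Q/∂I)·(I/Q) = -0.00264354 × (42670/886.071) = -0.13.
Since η < 0, this is an inferior good.

-0.13 (inferior good)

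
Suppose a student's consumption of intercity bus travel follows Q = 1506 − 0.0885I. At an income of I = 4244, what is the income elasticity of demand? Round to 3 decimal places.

-0.332

At I = 4244: Q = 1130.406.
dQ/dI = −0.0885.
η = (dQ/dI)·(I/Q) = -0.0885 × (4244/1130.406) = -0.332.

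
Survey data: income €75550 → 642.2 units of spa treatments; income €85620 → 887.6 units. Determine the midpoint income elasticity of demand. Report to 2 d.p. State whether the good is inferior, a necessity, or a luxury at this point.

ΔQ = 887.6 − 642.2 = 245.4; midpoint Q̄ = (642.2 + 887.6)/2 = 764.9.
ΔI = 85620 − 75550 = 10070; midpoint Ī = (75550 + 85620)/2 = 80585.
η = (ΔQ/Q̄) ÷ (ΔI/Ī) = (245.4/764.9) ÷ (10070/80585) = 2.57.
η > 1 ⇒ luxury.

2.57 (luxury)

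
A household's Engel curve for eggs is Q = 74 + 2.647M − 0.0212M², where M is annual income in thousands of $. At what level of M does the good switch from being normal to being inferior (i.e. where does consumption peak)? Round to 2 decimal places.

dQ/dM = 2.647 − 0.0424M.
The good is inferior where dQ/dM < 0. Setting dQ/dM = 0 gives M = 2.647 / 0.0424 = 62.43.

62.43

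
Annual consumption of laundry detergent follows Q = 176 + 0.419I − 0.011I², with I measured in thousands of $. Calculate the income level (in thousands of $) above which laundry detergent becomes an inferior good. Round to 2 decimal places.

dQ/dI = 0.419 − 0.022I.
The good is inferior where dQ/dI < 0. Setting dQ/dI = 0 gives I = 0.419 / 0.022 = 19.05.

19.05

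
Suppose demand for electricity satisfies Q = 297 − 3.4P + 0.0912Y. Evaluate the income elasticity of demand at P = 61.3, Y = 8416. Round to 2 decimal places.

0.90

At P = 61.3, Y = 8416: Q = 856.119.
Holding P constant, ∂Q/∂Y = 0.0912.
η_Y = (∂Q/∂Y)·(Y/Q) = 0.0912 × (8416/856.119) = 0.90.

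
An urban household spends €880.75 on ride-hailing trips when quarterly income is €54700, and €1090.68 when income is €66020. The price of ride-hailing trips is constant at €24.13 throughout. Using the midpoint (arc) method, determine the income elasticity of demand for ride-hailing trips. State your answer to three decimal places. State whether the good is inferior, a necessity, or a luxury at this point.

1.136 (luxury)

With a constant price, Q₁ = 880.75/24.13 = 36.500 and Q₂ = 1090.68/24.13 = 45.200 (equivalently, work directly with expenditure since P cancels).
Midpoint %ΔQ = (1090.68 − 880.75)/985.72 = 0.21297; midpoint %ΔI = (66020 − 54700)/60360 = 0.18754.
η = 0.21297 / 0.18754 = 1.136.
η > 1 ⇒ luxury.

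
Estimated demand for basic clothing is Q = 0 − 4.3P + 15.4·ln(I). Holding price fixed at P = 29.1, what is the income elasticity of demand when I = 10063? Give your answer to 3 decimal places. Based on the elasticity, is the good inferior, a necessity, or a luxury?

At P = 29.1, I = 10063: Q = 16.806.
Holding P constant, ∂Q/∂I = 15.4/I = 0.00153036.
η_I = (∂Q/∂I)·(I/Q) = 0.00153036 × (10063/16.806) = 0.916.
Since 0 < η < 1, this is a necessity.

0.916 (necessity)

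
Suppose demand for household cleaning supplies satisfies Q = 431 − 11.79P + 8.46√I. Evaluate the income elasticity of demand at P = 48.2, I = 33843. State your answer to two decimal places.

0.55

At P = 48.2, I = 33843: Q = 1419.063.
Holding P constant, ∂Q/∂I = 8.46/(2√I) = 0.0229935.
η_I = (∂Q/∂I)·(I/Q) = 0.0229935 × (33843/1419.063) = 0.55.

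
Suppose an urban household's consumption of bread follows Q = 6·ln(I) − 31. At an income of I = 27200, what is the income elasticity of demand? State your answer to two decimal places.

0.20

At I = 27200: Q = 30.266.
dQ/dI = 6/I = 0.000220588 at this income.
η = (dQ/dI)·(I/Q) = 0.000220588 × (27200/30.266) = 0.20.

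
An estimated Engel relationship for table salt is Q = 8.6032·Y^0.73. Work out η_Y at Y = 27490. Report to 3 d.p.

0.730

For Q = A·Y^β the income elasticity is constant and equal to β.
Here β = 0.73, so η = 0.730.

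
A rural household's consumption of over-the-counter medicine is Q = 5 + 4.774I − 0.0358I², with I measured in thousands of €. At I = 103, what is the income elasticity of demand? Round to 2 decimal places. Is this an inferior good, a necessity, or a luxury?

-2.29 (inferior good)

At I = 103: Q = 116.9198.
dQ/dI = 4.774 − 0.0716I = -2.60080.
η = (dQ/dI)·(I/Q) = -2.60080 × (103/116.9198) = -2.29.
η < 0 ⇒ inferior good.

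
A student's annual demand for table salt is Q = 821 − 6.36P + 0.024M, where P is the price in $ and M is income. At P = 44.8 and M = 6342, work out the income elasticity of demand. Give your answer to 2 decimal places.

0.22

At P = 44.8, M = 6342: Q = 688.280.
Holding P constant, ∂Q/∂M = 0.024.
η_M = (∂Q/∂M)·(M/Q) = 0.024 × (6342/688.280) = 0.22.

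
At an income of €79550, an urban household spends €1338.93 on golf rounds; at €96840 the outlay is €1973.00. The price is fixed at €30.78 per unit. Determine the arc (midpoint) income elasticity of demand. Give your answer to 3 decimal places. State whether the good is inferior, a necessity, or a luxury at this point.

1.953 (luxury)

With a constant price, Q₁ = 1338.93/30.78 = 43.500 and Q₂ = 1973.00/30.78 = 64.100 (equivalently, work directly with expenditure since P cancels).
Midpoint %ΔQ = (1973.00 − 1338.93)/1655.97 = 0.38290; midpoint %ΔI = (96840 − 79550)/88195 = 0.19604.
η = 0.38290 / 0.19604 = 1.953.
η > 1 ⇒ luxury.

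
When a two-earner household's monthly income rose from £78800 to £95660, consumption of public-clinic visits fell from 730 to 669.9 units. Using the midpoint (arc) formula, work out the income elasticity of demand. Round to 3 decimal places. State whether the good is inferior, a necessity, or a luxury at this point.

-0.444 (inferior good)

ΔQ = 669.9 − 730 = -60.1; midpoint Q̄ = (730 + 669.9)/2 = 699.95.
ΔI = 95660 − 78800 = 16860; midpoint Ī = (78800 + 95660)/2 = 87230.
η = (ΔQ/Q̄) ÷ (ΔI/Ī) = (-60.1/699.95) ÷ (16860/87230) = -0.444.
η < 0 ⇒ inferior good.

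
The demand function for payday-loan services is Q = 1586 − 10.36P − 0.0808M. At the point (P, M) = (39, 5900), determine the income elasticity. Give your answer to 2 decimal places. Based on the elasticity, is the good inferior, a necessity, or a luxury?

At P = 39, M = 5900: Q = 705.240.
Holding P constant, ∂Q/∂M = −0.0808.
η_M = (∂Q/∂M)·(M/Q) = -0.0808 × (5900/705.240) = -0.68.
Since η < 0, this is an inferior good.

-0.68 (inferior good)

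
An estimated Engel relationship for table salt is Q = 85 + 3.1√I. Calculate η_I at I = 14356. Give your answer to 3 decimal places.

0.407

At I = 14356: Q = 456.431.
dQ/dI = 3.1/(2√I) = 0.0129364 at this income.
η = (dQ/dI)·(I/Q) = 0.0129364 × (14356/456.431) = 0.407.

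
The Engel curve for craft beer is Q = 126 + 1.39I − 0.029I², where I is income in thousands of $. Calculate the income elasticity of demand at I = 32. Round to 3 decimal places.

-0.106

At I = 32: Q = 140.7840.
dQ/dI = 1.39 − 0.058I = -0.46600.
η = (dQ/dI)·(I/Q) = -0.46600 × (32/140.7840) = -0.106.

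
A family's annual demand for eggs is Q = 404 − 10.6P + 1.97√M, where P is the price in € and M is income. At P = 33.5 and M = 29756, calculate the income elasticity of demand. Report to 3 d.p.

At P = 33.5, M = 29756: Q = 388.724.
Holding P constant, ∂Q/∂M = 1.97/(2√M) = 0.00571017.
η_M = (∂Q/∂M)·(M/Q) = 0.00571017 × (29756/388.724) = 0.437.

0.437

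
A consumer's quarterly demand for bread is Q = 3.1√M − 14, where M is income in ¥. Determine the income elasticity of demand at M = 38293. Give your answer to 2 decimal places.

0.51

At M = 38293: Q = 592.627.
dQ/dM = 3.1/(2√M) = 0.00792085 at this income.
η = (dQ/dM)·(M/Q) = 0.00792085 × (38293/592.627) = 0.51.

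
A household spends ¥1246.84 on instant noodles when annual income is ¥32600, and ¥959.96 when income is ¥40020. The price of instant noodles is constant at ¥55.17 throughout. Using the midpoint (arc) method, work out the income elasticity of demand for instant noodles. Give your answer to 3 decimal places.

With a constant price, Q₁ = 1246.84/55.17 = 22.600 and Q₂ = 959.96/55.17 = 17.400 (equivalently, work directly with expenditure since P cancels).
Midpoint %ΔQ = (959.96 − 1246.84)/1103.40 = -0.26000; midpoint %ΔI = (40020 − 32600)/36310 = 0.20435.
η = -0.26000 / 0.20435 = -1.272.

-1.272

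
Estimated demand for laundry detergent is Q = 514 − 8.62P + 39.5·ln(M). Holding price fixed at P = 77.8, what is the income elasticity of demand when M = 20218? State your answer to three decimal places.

0.168

At P = 77.8, M = 20218: Q = 234.980.
Holding P constant, ∂Q/∂M = 39.5/M = 0.0019537.
η_M = (∂Q/∂M)·(M/Q) = 0.0019537 × (20218/234.980) = 0.168.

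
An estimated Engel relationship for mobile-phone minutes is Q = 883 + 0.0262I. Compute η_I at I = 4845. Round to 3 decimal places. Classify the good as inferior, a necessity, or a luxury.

At I = 4845: Q = 1009.939.
dQ/dI = 0.0262.
η = (dQ/dI)·(I/Q) = 0.0262 × (4845/1009.939) = 0.126.
Since 0 < η < 1, the good is a necessity.

0.126 (necessity)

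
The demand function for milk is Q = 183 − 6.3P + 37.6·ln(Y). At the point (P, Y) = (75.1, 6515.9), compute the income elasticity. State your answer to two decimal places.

At P = 75.1, Y = 6515.9: Q = 40.073.
Holding P constant, ∂Q/∂Y = 37.6/Y = 0.0057705.
η_Y = (∂Q/∂Y)·(Y/Q) = 0.0057705 × (6515.9/40.073) = 0.94.

0.94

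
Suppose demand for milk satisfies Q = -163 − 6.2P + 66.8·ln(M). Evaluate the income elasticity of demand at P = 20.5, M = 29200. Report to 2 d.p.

0.17

At P = 20.5, M = 29200: Q = 396.733.
Holding P constant, ∂Q/∂M = 66.8/M = 0.00228767.
η_M = (∂Q/∂M)·(M/Q) = 0.00228767 × (29200/396.733) = 0.17.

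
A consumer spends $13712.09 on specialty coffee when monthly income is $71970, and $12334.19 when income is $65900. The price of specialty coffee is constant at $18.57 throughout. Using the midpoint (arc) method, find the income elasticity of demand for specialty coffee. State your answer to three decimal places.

1.202

With a constant price, Q₁ = 13712.09/18.57 = 738.400 and Q₂ = 12334.19/18.57 = 664.200 (equivalently, work directly with expenditure since P cancels).
Midpoint %ΔQ = (12334.19 − 13712.09)/13023.14 = -0.10580; midpoint %ΔI = (65900 − 71970)/68935 = -0.08805.
η = -0.10580 / -0.08805 = 1.202.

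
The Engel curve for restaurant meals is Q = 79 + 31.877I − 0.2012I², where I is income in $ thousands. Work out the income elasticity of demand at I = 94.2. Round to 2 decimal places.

At I = 94.2: Q = 1296.4370.
dQ/dI = 31.877 − 0.4024I = -6.02908.
η = (dQ/dI)·(I/Q) = -6.02908 × (94.2/1296.4370) = -0.44.

-0.44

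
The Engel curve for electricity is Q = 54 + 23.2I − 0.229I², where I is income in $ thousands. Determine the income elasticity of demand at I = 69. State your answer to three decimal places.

-1.027

At I = 69: Q = 564.5310.
dQ/dI = 23.2 − 0.458I = -8.40200.
η = (dQ/dI)·(I/Q) = -8.40200 × (69/564.5310) = -1.027.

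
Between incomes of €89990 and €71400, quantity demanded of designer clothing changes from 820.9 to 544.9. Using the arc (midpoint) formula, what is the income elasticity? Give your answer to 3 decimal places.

ΔQ = 544.9 − 820.9 = -276; midpoint Q̄ = (820.9 + 544.9)/2 = 682.9.
ΔI = 71400 − 89990 = -18590; midpoint Ī = (89990 + 71400)/2 = 80695.
η = (ΔQ/Q̄) ÷ (ΔI/Ī) = (-276/682.9) ÷ (-18590/80695) = 1.754.

1.754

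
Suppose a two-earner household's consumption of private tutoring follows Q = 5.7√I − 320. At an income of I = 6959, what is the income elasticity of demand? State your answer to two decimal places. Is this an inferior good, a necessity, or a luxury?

1.53 (luxury)

At I = 6959: Q = 155.498.
dQ/dI = 5.7/(2√I) = 0.0341642 at this income.
η = (dQ/dI)·(I/Q) = 0.0341642 × (6959/155.498) = 1.53.
Since η > 1, the good is a luxury.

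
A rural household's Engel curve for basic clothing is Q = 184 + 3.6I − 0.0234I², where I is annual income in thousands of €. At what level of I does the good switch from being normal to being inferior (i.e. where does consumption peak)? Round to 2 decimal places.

76.92

dQ/dI = 3.6 − 0.0468I.
The good is inferior where dQ/dI < 0. Setting dQ/dI = 0 gives I = 3.6 / 0.0468 = 76.92.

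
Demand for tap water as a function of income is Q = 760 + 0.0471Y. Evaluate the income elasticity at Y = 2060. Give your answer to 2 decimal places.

0.11

At Y = 2060: Q = 857.026.
dQ/dY = 0.0471.
η = (dQ/dY)·(Y/Q) = 0.0471 × (2060/857.026) = 0.11.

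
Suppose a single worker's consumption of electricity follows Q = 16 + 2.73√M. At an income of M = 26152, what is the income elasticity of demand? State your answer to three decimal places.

At M = 26152: Q = 457.484.
dQ/dM = 2.73/(2√M) = 0.00844073 at this income.
η = (dQ/dM)·(M/Q) = 0.00844073 × (26152/457.484) = 0.483.

0.483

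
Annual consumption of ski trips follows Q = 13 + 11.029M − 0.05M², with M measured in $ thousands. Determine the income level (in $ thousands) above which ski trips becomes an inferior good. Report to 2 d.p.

dQ/dM = 11.029 − 0.1M.
The good is inferior where dQ/dM < 0. Setting dQ/dM = 0 gives M = 11.029 / 0.1 = 110.29.

110.29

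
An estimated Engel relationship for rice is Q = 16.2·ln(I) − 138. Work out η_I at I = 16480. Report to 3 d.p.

At I = 16480: Q = 19.300.
dQ/dI = 16.2/I = 0.00098301 at this income.
η = (dQ/dI)·(I/Q) = 0.00098301 × (16480/19.300) = 0.839.

0.839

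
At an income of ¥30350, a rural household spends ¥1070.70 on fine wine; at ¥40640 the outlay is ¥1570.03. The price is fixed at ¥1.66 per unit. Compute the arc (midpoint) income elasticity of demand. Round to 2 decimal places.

1.30

With a constant price, Q₁ = 1070.70/1.66 = 645.000 and Q₂ = 1570.03/1.66 = 945.801 (equivalently, work directly with expenditure since P cancels).
Midpoint %ΔQ = (1570.03 − 1070.70)/1320.37 = 0.37818; midpoint %ΔI = (40640 − 30350)/35495 = 0.28990.
η = 0.37818 / 0.28990 = 1.30.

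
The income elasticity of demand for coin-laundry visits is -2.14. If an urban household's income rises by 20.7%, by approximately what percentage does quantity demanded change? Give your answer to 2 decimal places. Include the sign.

%ΔQ ≈ η × %ΔI = -2.14 × 20.7% = -44.30%.

-44.30%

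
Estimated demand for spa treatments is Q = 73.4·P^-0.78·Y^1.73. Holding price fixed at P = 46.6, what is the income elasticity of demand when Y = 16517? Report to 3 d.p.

For a multiplicative demand Q = A·P^α·Y^β, the income elasticity is β everywhere.
Here β = 1.73, so η = 1.730.

1.730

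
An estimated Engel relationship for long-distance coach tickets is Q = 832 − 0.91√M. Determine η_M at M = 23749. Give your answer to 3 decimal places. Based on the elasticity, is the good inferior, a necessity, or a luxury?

At M = 23749: Q = 691.763.
dQ/dM = -0.91/(2√M) = -0.00295249 at this income.
η = (dQ/dM)·(M/Q) = -0.00295249 × (23749/691.763) = -0.101.
Since η < 0, the good is an inferior good.

-0.101 (inferior good)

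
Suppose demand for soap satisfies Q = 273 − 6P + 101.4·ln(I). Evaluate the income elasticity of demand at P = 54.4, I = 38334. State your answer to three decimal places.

At P = 54.4, I = 38334: Q = 1016.785.
Holding P constant, ∂Q/∂I = 101.4/I = 0.00264517.
η_I = (∂Q/∂I)·(I/Q) = 0.00264517 × (38334/1016.785) = 0.100.

0.100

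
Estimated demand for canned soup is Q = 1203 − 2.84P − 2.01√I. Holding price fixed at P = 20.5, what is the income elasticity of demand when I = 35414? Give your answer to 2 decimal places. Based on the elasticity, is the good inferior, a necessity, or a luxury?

-0.25 (inferior good)

At P = 20.5, I = 35414: Q = 766.526.
Holding P constant, ∂Q/∂I = -2.01/(2√I) = -0.00534046.
η_I = (∂Q/∂I)·(I/Q) = -0.00534046 × (35414/766.526) = -0.25.
Since η < 0, this is an inferior good.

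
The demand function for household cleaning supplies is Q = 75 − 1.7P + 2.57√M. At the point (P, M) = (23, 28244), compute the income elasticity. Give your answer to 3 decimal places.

At P = 23, M = 28244: Q = 467.813.
Holding P constant, ∂Q/∂M = 2.57/(2√M) = 0.0076461.
η_M = (∂Q/∂M)·(M/Q) = 0.0076461 × (28244/467.813) = 0.462.

0.462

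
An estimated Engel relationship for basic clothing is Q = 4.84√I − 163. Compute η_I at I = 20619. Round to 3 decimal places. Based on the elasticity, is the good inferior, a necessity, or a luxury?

0.653 (necessity)

At I = 20619: Q = 531.991.
dQ/dI = 4.84/(2√I) = 0.0168532 at this income.
η = (dQ/dI)·(I/Q) = 0.0168532 × (20619/531.991) = 0.653.
Since 0 < η < 1, the good is a necessity.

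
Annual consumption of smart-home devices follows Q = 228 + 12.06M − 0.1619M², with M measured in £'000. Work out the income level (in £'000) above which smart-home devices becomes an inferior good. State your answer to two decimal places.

37.25

dQ/dM = 12.06 − 0.3238M.
The good is inferior where dQ/dM < 0. Setting dQ/dM = 0 gives M = 12.06 / 0.3238 = 37.25.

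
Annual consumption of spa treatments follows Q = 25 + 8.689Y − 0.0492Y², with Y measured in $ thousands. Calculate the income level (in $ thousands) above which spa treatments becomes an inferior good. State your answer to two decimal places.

88.30

dQ/dY = 8.689 − 0.0984Y.
The good is inferior where dQ/dY < 0. Setting dQ/dY = 0 gives Y = 8.689 / 0.0984 = 88.30.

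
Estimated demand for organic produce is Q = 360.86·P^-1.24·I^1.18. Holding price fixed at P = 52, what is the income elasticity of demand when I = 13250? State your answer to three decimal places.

For a multiplicative demand Q = A·P^α·I^β, the income elasticity is β everywhere.
Here β = 1.18, so η = 1.180.

1.180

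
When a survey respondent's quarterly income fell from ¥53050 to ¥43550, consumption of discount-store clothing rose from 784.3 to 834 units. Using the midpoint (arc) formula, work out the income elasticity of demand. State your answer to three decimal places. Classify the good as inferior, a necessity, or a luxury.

-0.312 (inferior good)

ΔQ = 834 − 784.3 = 49.7; midpoint Q̄ = (784.3 + 834)/2 = 809.15.
ΔI = 43550 − 53050 = -9500; midpoint Ī = (53050 + 43550)/2 = 48300.
η = (ΔQ/Q̄) ÷ (ΔI/Ī) = (49.7/809.15) ÷ (-9500/48300) = -0.312.
η < 0 ⇒ inferior good.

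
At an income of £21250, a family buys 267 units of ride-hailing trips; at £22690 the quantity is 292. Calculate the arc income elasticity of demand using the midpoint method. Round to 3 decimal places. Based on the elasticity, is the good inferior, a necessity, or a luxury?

1.365 (luxury)

ΔQ = 292 − 267 = 25; midpoint Q̄ = (267 + 292)/2 = 279.5.
ΔI = 22690 − 21250 = 1440; midpoint Ī = (21250 + 22690)/2 = 21970.
η = (ΔQ/Q̄) ÷ (ΔI/Ī) = (25/279.5) ÷ (1440/21970) = 1.365.
η > 1 ⇒ luxury.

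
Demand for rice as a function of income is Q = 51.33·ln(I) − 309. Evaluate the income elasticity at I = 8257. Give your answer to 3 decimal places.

At I = 8257: Q = 153.936.
dQ/dI = 51.33/I = 0.00621654 at this income.
η = (dQ/dI)·(I/Q) = 0.00621654 × (8257/153.936) = 0.333.

0.333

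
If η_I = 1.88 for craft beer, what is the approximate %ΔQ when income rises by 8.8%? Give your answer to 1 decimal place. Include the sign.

%ΔQ ≈ η × %ΔI = 1.88 × 8.8% = 16.5%.

16.5%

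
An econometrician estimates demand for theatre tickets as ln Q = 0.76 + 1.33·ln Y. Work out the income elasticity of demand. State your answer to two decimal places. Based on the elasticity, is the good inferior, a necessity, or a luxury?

1.33 (luxury)

In a log-linear demand, the coefficient on ln Y is the income elasticity.
So η = 1.33.
η > 1 ⇒ luxury.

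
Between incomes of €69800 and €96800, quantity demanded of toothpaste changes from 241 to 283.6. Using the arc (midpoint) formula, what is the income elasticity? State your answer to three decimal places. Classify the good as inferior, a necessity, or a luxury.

ΔQ = 283.6 − 241 = 42.6; midpoint Q̄ = (241 + 283.6)/2 = 262.3.
ΔI = 96800 − 69800 = 27000; midpoint Ī = (69800 + 96800)/2 = 83300.
η = (ΔQ/Q̄) ÷ (ΔI/Ī) = (42.6/262.3) ÷ (27000/83300) = 0.501.
0 < η < 1 ⇒ necessity.

0.501 (necessity)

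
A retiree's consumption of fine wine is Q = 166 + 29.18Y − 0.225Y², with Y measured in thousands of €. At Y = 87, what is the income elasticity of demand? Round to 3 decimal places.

-0.866

At Y = 87: Q = 1001.6350.
dQ/dY = 29.18 − 0.45Y = -9.97000.
η = (dQ/dY)·(Y/Q) = -9.97000 × (87/1001.6350) = -0.866.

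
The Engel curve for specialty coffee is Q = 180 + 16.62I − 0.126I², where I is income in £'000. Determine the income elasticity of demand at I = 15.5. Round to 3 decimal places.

0.484

At I = 15.5: Q = 407.3385.
dQ/dI = 16.62 − 0.252I = 12.71400.
η = (dQ/dI)·(I/Q) = 12.71400 × (15.5/407.3385) = 0.484.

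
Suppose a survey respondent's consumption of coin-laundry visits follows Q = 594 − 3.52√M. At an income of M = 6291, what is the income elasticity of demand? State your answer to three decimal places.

At M = 6291: Q = 314.808.
dQ/dM = -3.52/(2√M) = -0.0221898 at this income.
η = (dQ/dM)·(M/Q) = -0.0221898 × (6291/314.808) = -0.443.

-0.443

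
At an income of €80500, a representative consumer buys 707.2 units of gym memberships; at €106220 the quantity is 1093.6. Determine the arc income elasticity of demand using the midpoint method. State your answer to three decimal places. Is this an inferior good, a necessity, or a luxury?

1.558 (luxury)

ΔQ = 1093.6 − 707.2 = 386.4; midpoint Q̄ = (707.2 + 1093.6)/2 = 900.4.
ΔI = 106220 − 80500 = 25720; midpoint Ī = (80500 + 106220)/2 = 93360.
η = (ΔQ/Q̄) ÷ (ΔI/Ī) = (386.4/900.4) ÷ (25720/93360) = 1.558.
η > 1 ⇒ luxury.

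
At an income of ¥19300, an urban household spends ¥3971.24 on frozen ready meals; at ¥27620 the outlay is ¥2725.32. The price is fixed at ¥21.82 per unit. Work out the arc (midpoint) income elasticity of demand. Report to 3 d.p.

With a constant price, Q₁ = 3971.24/21.82 = 182.000 and Q₂ = 2725.32/21.82 = 124.900 (equivalently, work directly with expenditure since P cancels).
Midpoint %ΔQ = (2725.32 − 3971.24)/3348.28 = -0.37211; midpoint %ΔI = (27620 − 19300)/23460 = 0.35465.
η = -0.37211 / 0.35465 = -1.049.

-1.049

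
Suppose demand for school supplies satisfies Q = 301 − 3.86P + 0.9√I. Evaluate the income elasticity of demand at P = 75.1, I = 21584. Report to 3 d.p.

0.461

At P = 75.1, I = 21584: Q = 143.337.
Holding P constant, ∂Q/∂I = 0.9/(2√I) = 0.003063.
η_I = (∂Q/∂I)·(I/Q) = 0.003063 × (21584/143.337) = 0.461.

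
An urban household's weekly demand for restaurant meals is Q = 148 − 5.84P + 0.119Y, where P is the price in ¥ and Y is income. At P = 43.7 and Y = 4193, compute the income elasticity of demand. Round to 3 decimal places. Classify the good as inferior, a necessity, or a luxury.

At P = 43.7, Y = 4193: Q = 391.759.
Holding P constant, ∂Q/∂Y = 0.119.
η_Y = (∂Q/∂Y)·(Y/Q) = 0.119 × (4193/391.759) = 1.274.
Since η > 1, this is a luxury.

1.274 (luxury)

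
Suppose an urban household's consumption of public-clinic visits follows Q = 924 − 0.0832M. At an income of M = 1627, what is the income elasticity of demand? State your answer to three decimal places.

-0.172

At M = 1627: Q = 788.634.
dQ/dM = −0.0832.
η = (dQ/dM)·(M/Q) = -0.0832 × (1627/788.634) = -0.172.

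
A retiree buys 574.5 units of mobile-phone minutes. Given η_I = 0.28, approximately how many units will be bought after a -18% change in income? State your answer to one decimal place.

%ΔQ ≈ η × %ΔI = 0.28 × (-18%) = -5.04%.
New Q ≈ 574.5 × (1 − 0.0504) = 545.5.

545.5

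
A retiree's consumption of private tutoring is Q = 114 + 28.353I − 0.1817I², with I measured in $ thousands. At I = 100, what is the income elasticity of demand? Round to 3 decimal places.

-0.705

At I = 100: Q = 1132.3000.
dQ/dI = 28.353 − 0.3634I = -7.98700.
η = (dQ/dI)·(I/Q) = -7.98700 × (100/1132.3000) = -0.705.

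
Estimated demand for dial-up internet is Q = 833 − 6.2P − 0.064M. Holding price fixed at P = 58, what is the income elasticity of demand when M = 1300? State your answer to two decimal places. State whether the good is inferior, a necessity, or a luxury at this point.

At P = 58, M = 1300: Q = 390.200.
Holding P constant, ∂Q/∂M = −0.064.
η_M = (∂Q/∂M)·(M/Q) = -0.064 × (1300/390.200) = -0.21.
Since η < 0, this is an inferior good.

-0.21 (inferior good)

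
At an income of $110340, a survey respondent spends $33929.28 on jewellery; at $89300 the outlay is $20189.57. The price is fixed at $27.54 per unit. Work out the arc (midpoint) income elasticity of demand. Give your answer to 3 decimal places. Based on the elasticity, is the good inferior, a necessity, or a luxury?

With a constant price, Q₁ = 33929.28/27.54 = 1232.000 and Q₂ = 20189.57/27.54 = 733.100 (equivalently, work directly with expenditure since P cancels).
Midpoint %ΔQ = (20189.57 − 33929.28)/27059.43 = -0.50776; midpoint %ΔI = (89300 − 110340)/99820 = -0.21078.
η = -0.50776 / -0.21078 = 2.409.
η > 1 ⇒ luxury.

2.409 (luxury)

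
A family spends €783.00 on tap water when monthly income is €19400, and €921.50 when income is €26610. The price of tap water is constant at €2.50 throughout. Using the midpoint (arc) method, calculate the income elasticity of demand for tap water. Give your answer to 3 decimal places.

0.519

With a constant price, Q₁ = 783.00/2.50 = 313.200 and Q₂ = 921.50/2.50 = 368.600 (equivalently, work directly with expenditure since P cancels).
Midpoint %ΔQ = (921.50 − 783.00)/852.25 = 0.16251; midpoint %ΔI = (26610 − 19400)/23005 = 0.31341.
η = 0.16251 / 0.31341 = 0.519.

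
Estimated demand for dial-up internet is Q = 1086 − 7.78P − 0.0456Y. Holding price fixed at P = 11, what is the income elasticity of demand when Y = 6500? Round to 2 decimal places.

At P = 11, Y = 6500: Q = 704.020.
Holding P constant, ∂Q/∂Y = −0.0456.
η_Y = (∂Q/∂Y)·(Y/Q) = -0.0456 × (6500/704.020) = -0.42.

-0.42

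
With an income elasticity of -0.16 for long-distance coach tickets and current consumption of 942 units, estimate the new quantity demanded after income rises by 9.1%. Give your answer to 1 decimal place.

928.3

%ΔQ ≈ η × %ΔI = -0.16 × 9.1% = -1.456%.
New Q ≈ 942 × (1 − 0.01456) = 928.3.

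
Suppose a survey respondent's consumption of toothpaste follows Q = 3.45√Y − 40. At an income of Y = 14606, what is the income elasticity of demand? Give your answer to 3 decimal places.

At Y = 14606: Q = 376.951.
dQ/dY = 3.45/(2√Y) = 0.0142733 at this income.
η = (dQ/dY)·(Y/Q) = 0.0142733 × (14606/376.951) = 0.553.

0.553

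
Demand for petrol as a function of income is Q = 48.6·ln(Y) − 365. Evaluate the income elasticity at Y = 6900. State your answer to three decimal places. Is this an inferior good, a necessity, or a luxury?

0.752 (necessity)

At Y = 6900: Q = 64.589.
dQ/dY = 48.6/Y = 0.00704348 at this income.
η = (dQ/dY)·(Y/Q) = 0.00704348 × (6900/64.589) = 0.752.
Since 0 < η < 1, the good is a necessity.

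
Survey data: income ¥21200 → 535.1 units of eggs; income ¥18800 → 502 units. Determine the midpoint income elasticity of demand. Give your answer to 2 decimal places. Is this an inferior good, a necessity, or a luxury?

0.53 (necessity)

ΔQ = 502 − 535.1 = -33.1; midpoint Q̄ = (535.1 + 502)/2 = 518.55.
ΔI = 18800 − 21200 = -2400; midpoint Ī = (21200 + 18800)/2 = 20000.
η = (ΔQ/Q̄) ÷ (ΔI/Ī) = (-33.1/518.55) ÷ (-2400/20000) = 0.53.
0 < η < 1 ⇒ necessity.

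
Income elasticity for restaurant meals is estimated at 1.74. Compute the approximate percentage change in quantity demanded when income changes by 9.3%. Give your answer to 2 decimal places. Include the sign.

%ΔQ ≈ η × %ΔI = 1.74 × 9.3% = 16.18%.

16.18%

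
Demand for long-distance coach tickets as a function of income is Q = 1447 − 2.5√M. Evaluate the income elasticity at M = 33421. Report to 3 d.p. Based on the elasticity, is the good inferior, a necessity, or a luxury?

-0.231 (inferior good)

At M = 33421: Q = 989.965.
dQ/dM = -2.5/(2√M) = -0.00683755 at this income.
η = (dQ/dM)·(M/Q) = -0.00683755 × (33421/989.965) = -0.231.
Since η < 0, the good is an inferior good.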